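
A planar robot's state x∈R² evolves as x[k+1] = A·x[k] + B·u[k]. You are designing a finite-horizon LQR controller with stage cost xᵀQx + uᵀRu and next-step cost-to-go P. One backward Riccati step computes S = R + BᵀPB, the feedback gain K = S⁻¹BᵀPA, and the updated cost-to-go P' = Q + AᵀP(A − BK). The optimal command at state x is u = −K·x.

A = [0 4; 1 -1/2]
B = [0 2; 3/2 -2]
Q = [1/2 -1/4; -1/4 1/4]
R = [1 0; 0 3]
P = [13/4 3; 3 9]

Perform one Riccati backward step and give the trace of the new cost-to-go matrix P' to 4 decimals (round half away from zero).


BᵀP = [4.5000 13.5000; 0.5000 -12.0000]
S = R + BᵀPB = [1 0; 0 3] + [20.2500 -18.0000; -18.0000 25.0000] = [21.2500 -18.0000; -18.0000 28.0000]
BᵀPA = [13.5000 11.2500; -12.0000 8.0000]
K = S⁻¹·BᵀPA = [0.5978 1.6937; -0.0443 1.3745]
A−BK = [0.0886 1.2509; 0.0148 -0.2915]
AᵀP(A−BK) = [0.3985 1.1292; 1.1292 12.1993]
P' = Q + AᵀP(A−BK) = [0.8985 0.8792; 0.8792 12.4493]
tr(P') = 13.3478

13.3478


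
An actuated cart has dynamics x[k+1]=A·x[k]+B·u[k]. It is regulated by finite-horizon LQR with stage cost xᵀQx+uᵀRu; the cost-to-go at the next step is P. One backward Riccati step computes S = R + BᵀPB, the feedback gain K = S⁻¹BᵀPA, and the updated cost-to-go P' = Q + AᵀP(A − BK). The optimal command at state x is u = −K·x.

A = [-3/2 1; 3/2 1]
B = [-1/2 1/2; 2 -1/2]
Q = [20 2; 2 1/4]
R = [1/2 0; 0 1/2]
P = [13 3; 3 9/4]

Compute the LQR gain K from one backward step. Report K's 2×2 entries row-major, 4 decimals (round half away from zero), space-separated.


0.1649 1.0324 -2.3641 2.5535

BᵀP = [-0.5000 3.0000; 5.0000 0.3750]
S = R + BᵀPB = [1/2 0; 0 1/2] + [6.2500 -1.7500; -1.7500 2.3125] = [6.7500 -1.7500; -1.7500 2.8125]
BᵀPA = [5.2500 2.5000; -6.9375 5.3750]
K = S⁻¹·BᵀPA = [0.1649 1.0324; -2.3641 2.5535]
A−BK = [-0.2355 0.2395; -0.0118 0.2120]
AᵀP(A−BK) = [3.5461 -3.8302; -3.8302 4.9441]
P' = Q + AᵀP(A−BK) = [23.5461 -1.8302; -1.8302 5.1941]
tr(P') = 28.7402


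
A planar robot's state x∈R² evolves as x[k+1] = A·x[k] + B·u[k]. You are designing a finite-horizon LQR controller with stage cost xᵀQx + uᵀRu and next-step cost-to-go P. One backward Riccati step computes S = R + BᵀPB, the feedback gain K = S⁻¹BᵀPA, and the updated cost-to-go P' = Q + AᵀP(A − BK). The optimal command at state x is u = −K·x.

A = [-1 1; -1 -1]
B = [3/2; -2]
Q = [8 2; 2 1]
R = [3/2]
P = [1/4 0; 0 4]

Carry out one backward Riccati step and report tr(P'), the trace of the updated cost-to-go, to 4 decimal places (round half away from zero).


BᵀP = [0.3750 -8.0000]
S = R + BᵀPB = [3/2] + [16.5625] = [18.0625]
BᵀPA = [7.6250 8.3750]
K = S⁻¹·BᵀPA = [0.4221 0.4637]
A−BK = [-1.6332 0.3045; -0.1557 -0.0727]
AᵀP(A−BK) = [1.0311 0.2145; 0.2145 0.3668]
P' = Q + AᵀP(A−BK) = [9.0311 2.2145; 2.2145 1.3668]
tr(P') = 10.3979

10.3979


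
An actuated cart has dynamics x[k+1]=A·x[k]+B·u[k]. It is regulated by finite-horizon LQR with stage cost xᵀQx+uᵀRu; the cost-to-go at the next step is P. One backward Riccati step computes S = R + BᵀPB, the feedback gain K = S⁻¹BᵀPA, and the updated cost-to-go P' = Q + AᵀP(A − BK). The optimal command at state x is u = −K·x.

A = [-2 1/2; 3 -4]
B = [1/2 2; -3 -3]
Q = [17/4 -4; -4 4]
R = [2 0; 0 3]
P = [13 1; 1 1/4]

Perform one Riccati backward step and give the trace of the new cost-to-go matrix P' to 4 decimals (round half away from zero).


BᵀP = [3.5000 -0.2500; 23.0000 1.2500]
S = R + BᵀPB = [2 0; 0 3] + [2.5000 7.7500; 7.7500 42.2500] = [4.5000 7.7500; 7.7500 45.2500]
BᵀPA = [-7.7500 2.7500; -42.2500 6.5000]
K = S⁻¹·BᵀPA = [-0.1620 0.5159; -0.9060 0.0553]
A−BK = [-0.1071 0.1315; -0.2037 -2.2865]
AᵀP(A−BK) = [2.7179 -0.1659; -0.1659 1.4719]
P' = Q + AᵀP(A−BK) = [6.9679 -4.1659; -4.1659 5.4719]
tr(P') = 12.4398

12.4398


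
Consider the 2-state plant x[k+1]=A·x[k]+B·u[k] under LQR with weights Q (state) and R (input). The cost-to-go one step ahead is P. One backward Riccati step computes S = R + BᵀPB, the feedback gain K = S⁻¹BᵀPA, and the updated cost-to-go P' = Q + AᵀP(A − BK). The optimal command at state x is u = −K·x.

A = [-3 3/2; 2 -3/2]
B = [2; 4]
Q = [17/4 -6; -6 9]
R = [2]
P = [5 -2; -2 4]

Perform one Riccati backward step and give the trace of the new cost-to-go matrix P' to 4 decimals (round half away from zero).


BᵀP = [2.0000 12.0000]
S = R + BᵀPB = [2] + [52.0000] = [54.0000]
BᵀPA = [18.0000 -15.0000]
K = S⁻¹·BᵀPA = [0.3333 -0.2778]
A−BK = [-3.6667 2.0556; 0.6667 -0.3889]
AᵀP(A−BK) = [79.0000 -44.5000; -44.5000 25.0833]
P' = Q + AᵀP(A−BK) = [83.2500 -50.5000; -50.5000 34.0833]
tr(P') = 117.3333

117.3333


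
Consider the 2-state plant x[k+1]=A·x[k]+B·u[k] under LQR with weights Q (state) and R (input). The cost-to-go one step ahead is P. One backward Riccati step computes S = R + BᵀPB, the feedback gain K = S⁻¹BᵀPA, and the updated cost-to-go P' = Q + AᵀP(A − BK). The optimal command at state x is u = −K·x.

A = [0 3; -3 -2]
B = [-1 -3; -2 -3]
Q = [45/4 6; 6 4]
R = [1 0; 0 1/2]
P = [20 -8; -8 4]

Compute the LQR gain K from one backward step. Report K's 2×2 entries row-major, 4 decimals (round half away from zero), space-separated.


BᵀP = [-4.0000 0.0000; -36.0000 12.0000]
S = R + BᵀPB = [1 0; 0 1/2] + [4.0000 12.0000; 12.0000 72.0000] = [5.0000 12.0000; 12.0000 72.5000]
BᵀPA = [0.0000 -12.0000; -36.0000 -132.0000]
K = S⁻¹·BᵀPA = [1.9771 3.2677; -0.8238 -2.3616]
A−BK = [-0.4943 -0.8169; -1.5172 -2.5492]
AᵀP(A−BK) = [6.3432 10.9840; 10.9840 19.4874]
P' = Q + AᵀP(A−BK) = [17.5932 16.9840; 16.9840 23.4874]
tr(P') = 41.0807

1.9771 3.2677 -0.8238 -2.3616


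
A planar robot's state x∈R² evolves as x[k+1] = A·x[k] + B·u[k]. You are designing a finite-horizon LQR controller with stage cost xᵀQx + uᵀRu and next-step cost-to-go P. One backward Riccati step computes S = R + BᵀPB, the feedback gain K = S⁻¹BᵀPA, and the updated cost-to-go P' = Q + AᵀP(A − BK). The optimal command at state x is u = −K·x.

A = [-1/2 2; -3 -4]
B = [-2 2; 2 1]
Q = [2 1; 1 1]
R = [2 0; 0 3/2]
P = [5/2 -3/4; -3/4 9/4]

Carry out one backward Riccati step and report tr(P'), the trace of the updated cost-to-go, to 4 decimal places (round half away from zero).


11.4653

BᵀP = [-6.5000 6.0000; 4.2500 0.7500]
S = R + BᵀPB = [2 0; 0 3/2] + [25.0000 -7.0000; -7.0000 9.2500] = [27.0000 -7.0000; -7.0000 10.7500]
BᵀPA = [-14.7500 -37.0000; -4.3750 5.5000]
K = S⁻¹·BᵀPA = [-0.7842 -1.4891; -0.9176 -0.4580]
A−BK = [-0.2332 -0.0622; -0.5140 -0.5637]
AᵀP(A−BK) = [3.0435 3.5316; 3.5316 5.4218]
P' = Q + AᵀP(A−BK) = [5.0435 4.5316; 4.5316 6.4218]
tr(P') = 11.4653


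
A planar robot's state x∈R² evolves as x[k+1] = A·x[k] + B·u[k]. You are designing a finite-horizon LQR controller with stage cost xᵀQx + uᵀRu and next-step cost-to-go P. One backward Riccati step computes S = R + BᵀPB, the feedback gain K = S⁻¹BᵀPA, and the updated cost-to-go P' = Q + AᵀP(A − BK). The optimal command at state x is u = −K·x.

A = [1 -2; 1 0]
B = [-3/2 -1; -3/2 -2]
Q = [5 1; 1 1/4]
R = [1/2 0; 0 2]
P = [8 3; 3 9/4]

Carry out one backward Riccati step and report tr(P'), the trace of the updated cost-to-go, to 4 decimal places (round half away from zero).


BᵀP = [-16.5000 -7.8750; -14.0000 -7.5000]
S = R + BᵀPB = [1/2 0; 0 2] + [36.5625 32.2500; 32.2500 29.0000] = [37.0625 32.2500; 32.2500 31.0000]
BᵀPA = [-24.3750 33.0000; -21.5000 28.0000]
K = S⁻¹·BᵀPA = [-0.5718 1.1022; -0.0987 -0.2434]
A−BK = [0.0436 -0.5901; -0.0551 1.1665]
AᵀP(A−BK) = [0.1906 -0.3674; -0.3674 2.4432]
P' = Q + AᵀP(A−BK) = [5.1906 0.6326; 0.6326 2.6932]
tr(P') = 7.8838

7.8838


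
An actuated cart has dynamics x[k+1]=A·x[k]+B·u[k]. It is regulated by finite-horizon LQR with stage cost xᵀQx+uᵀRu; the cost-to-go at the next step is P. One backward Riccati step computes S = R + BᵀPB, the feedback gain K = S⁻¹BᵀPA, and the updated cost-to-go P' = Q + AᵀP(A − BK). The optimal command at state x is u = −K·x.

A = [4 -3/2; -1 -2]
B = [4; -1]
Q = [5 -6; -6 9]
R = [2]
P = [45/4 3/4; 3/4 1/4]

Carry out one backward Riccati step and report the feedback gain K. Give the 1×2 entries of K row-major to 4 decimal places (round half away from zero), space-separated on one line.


BᵀP = [44.2500 2.7500]
S = R + BᵀPB = [2] + [174.2500] = [176.2500]
BᵀPA = [174.2500 -71.8750]
K = S⁻¹·BᵀPA = [0.9887 -0.4078]
A−BK = [0.0454 0.1312; -0.0113 -2.4078]
AᵀP(A−BK) = [1.9773 -0.8156; -0.8156 1.5018]
P' = Q + AᵀP(A−BK) = [6.9773 -6.8156; -6.8156 10.5018]
tr(P') = 17.4791

0.9887 -0.4078


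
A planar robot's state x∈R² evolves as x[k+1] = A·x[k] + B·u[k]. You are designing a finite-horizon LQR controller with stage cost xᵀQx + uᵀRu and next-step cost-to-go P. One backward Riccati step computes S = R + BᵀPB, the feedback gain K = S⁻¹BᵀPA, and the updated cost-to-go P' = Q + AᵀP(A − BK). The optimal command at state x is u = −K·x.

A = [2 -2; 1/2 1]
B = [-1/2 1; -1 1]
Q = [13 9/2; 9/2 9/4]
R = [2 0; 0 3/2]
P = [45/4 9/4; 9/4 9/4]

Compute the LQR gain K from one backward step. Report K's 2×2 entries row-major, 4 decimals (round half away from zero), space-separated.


-0.1993 -0.2147 1.3850 -1.2777

BᵀP = [-7.8750 -3.3750; 13.5000 4.5000]
S = R + BᵀPB = [2 0; 0 3/2] + [7.3125 -11.2500; -11.2500 18.0000] = [9.3125 -11.2500; -11.2500 19.5000]
BᵀPA = [-17.4375 12.3750; 29.2500 -22.5000]
K = S⁻¹·BᵀPA = [-0.1993 -0.2147; 1.3850 -1.2777]
A−BK = [0.5153 -0.8296; -1.0843 2.0630]
AᵀP(A−BK) = [6.0754 -7.9957; -7.9957 12.1584]
P' = Q + AᵀP(A−BK) = [19.0754 -3.4957; -3.4957 14.4084]
tr(P') = 33.4838


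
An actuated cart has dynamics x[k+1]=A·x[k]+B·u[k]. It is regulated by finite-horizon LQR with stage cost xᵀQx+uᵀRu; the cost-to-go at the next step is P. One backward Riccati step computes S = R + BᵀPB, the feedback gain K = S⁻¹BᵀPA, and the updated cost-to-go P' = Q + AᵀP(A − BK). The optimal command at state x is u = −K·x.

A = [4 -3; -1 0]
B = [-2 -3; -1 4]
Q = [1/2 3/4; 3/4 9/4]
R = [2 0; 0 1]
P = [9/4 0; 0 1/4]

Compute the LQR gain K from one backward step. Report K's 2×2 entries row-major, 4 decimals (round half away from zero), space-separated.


BᵀP = [-4.5000 -0.2500; -6.7500 1.0000]
S = R + BᵀPB = [2 0; 0 1] + [9.2500 12.5000; 12.5000 24.2500] = [11.2500 12.5000; 12.5000 25.2500]
BᵀPA = [-17.7500 13.5000; -28.0000 20.2500]
K = S⁻¹·BᵀPA = [-0.7682 0.6866; -0.7286 0.4621]
A−BK = [0.2778 -0.2406; 1.1462 -1.1619]
AᵀP(A−BK) = [2.2132 -1.8748; -1.8748 1.6240]
P' = Q + AᵀP(A−BK) = [2.7132 -1.1248; -1.1248 3.8740]
tr(P') = 6.5872

-0.7682 0.6866 -0.7286 0.4621


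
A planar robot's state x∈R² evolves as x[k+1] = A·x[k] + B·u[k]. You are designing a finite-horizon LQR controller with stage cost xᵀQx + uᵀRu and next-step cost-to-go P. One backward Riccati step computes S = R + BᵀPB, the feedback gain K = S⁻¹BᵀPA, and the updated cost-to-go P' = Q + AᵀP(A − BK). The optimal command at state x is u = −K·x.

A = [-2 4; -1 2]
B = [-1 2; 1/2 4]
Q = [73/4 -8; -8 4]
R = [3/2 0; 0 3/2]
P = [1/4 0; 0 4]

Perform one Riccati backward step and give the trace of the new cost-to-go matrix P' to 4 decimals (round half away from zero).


BᵀP = [-0.2500 2.0000; 0.5000 16.0000]
S = R + BᵀPB = [3/2 0; 0 3/2] + [1.2500 7.5000; 7.5000 65.0000] = [2.7500 7.5000; 7.5000 66.5000]
BᵀPA = [-1.5000 3.0000; -17.0000 34.0000]
K = S⁻¹·BᵀPA = [0.2192 -0.4383; -0.2804 0.5607]
A−BK = [-1.2201 2.4403; 0.0118 -0.0237]
AᵀP(A−BK) = [0.5627 -1.1254; -1.1254 2.2507]
P' = Q + AᵀP(A−BK) = [18.8127 -9.1254; -9.1254 6.2507]
tr(P') = 25.0634

25.0634


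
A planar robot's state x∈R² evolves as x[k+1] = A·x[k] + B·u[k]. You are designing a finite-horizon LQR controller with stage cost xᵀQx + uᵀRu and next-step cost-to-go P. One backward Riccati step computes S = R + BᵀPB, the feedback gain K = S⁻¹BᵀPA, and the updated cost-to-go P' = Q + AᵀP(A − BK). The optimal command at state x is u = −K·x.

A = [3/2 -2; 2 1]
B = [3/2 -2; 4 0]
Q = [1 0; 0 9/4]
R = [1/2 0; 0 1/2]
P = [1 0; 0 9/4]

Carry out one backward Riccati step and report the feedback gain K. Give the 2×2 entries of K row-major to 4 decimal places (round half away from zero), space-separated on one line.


BᵀP = [1.5000 9.0000; -2.0000 0.0000]
S = R + BᵀPB = [1/2 0; 0 1/2] + [38.2500 -3.0000; -3.0000 4.0000] = [38.7500 -3.0000; -3.0000 4.5000]
BᵀPA = [20.2500 6.0000; -3.0000 4.0000]
K = S⁻¹·BᵀPA = [0.4966 0.2358; -0.3356 1.0461]
A−BK = [0.0839 -0.2615; 0.0136 0.0567]
AᵀP(A−BK) = [0.1871 -0.1372; -0.1372 0.6506]
P' = Q + AᵀP(A−BK) = [1.1871 -0.1372; -0.1372 2.9006]
tr(P') = 4.0877

0.4966 0.2358 -0.3356 1.0461


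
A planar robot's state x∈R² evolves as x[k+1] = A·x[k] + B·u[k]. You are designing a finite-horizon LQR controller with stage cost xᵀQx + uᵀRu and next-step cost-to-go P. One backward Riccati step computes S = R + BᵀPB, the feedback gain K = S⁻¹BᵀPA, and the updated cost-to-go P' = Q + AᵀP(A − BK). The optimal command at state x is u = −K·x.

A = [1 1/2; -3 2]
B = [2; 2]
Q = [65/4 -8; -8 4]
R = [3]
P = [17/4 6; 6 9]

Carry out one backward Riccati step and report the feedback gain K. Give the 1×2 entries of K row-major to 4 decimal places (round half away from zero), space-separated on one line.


BᵀP = [20.5000 30.0000]
S = R + BᵀPB = [3] + [101.0000] = [104.0000]
BᵀPA = [-69.5000 70.2500]
K = S⁻¹·BᵀPA = [-0.6683 0.6755]
A−BK = [2.3365 -0.8510; -1.6635 0.6490]
AᵀP(A−BK) = [2.8053 -1.9291; -1.9291 1.6100]
P' = Q + AᵀP(A−BK) = [19.0553 -9.9291; -9.9291 5.6100]
tr(P') = 24.6653

-0.6683 0.6755


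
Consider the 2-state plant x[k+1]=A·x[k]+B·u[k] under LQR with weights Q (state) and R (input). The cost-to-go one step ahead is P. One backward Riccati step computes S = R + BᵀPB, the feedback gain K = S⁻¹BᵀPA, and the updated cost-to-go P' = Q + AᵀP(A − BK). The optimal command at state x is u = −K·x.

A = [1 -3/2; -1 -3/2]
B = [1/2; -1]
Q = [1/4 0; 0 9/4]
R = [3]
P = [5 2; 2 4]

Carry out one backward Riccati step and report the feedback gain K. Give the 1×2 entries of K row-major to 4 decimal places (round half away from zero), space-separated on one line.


BᵀP = [0.5000 -3.0000]
S = R + BᵀPB = [3] + [3.2500] = [6.2500]
BᵀPA = [3.5000 3.7500]
K = S⁻¹·BᵀPA = [0.5600 0.6000]
A−BK = [0.7200 -1.8000; -0.4400 -0.9000]
AᵀP(A−BK) = [3.0400 -3.6000; -3.6000 27.0000]
P' = Q + AᵀP(A−BK) = [3.2900 -3.6000; -3.6000 29.2500]
tr(P') = 32.5400

0.5600 0.6000


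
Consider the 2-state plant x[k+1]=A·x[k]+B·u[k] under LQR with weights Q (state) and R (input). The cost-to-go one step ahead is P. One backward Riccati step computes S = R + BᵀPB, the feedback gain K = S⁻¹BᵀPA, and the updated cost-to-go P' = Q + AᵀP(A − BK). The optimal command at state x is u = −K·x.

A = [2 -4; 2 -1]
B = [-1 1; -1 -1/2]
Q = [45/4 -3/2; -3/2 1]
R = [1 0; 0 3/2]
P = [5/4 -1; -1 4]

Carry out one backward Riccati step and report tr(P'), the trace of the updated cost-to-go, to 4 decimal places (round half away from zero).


BᵀP = [-0.2500 -3.0000; 1.7500 -3.0000]
S = R + BᵀPB = [1 0; 0 3/2] + [3.2500 1.2500; 1.2500 3.2500] = [4.2500 1.2500; 1.2500 4.7500]
BᵀPA = [-6.5000 4.0000; -2.5000 -4.0000]
K = S⁻¹·BᵀPA = [-1.4899 1.2886; -0.1342 -1.1812]
A−BK = [0.6443 -1.5302; 0.4430 -0.3020]
AᵀP(A−BK) = [2.9799 -2.5772; -2.5772 6.1208]
P' = Q + AᵀP(A−BK) = [14.2299 -4.0772; -4.0772 7.1208]
tr(P') = 21.3507

21.3507


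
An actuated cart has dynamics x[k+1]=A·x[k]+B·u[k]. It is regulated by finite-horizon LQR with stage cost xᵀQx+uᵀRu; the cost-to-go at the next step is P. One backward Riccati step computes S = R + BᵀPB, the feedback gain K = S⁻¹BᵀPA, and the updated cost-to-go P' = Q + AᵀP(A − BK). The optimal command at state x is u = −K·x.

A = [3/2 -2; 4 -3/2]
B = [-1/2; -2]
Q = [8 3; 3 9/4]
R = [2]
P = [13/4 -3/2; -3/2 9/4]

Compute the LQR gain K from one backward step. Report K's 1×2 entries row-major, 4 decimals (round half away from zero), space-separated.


BᵀP = [1.3750 -3.7500]
S = R + BᵀPB = [2] + [6.8125] = [8.8125]
BᵀPA = [-12.9375 2.8750]
K = S⁻¹·BᵀPA = [-1.4681 0.3262]
A−BK = [0.7660 -1.8369; 1.0638 -0.8475]
AᵀP(A−BK) = [6.3191 -3.6543; -3.6543 8.1246]
P' = Q + AᵀP(A−BK) = [14.3191 -0.6543; -0.6543 10.3746]
tr(P') = 24.6937

-1.4681 0.3262


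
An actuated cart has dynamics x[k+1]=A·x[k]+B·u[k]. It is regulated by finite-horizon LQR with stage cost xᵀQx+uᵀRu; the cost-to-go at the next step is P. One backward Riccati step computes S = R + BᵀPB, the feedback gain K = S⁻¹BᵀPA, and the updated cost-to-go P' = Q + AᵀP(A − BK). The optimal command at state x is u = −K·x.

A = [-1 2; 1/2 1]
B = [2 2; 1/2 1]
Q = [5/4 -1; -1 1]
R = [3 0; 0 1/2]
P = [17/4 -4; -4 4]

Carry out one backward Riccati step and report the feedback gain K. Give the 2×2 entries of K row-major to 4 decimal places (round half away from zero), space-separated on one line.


-0.3000 0.1556 -0.8000 0.7111

BᵀP = [6.5000 -6.0000; 4.5000 -4.0000]
S = R + BᵀPB = [3 0; 0 1/2] + [10.0000 7.0000; 7.0000 5.0000] = [13.0000 7.0000; 7.0000 5.5000]
BᵀPA = [-9.5000 7.0000; -6.5000 5.0000]
K = S⁻¹·BᵀPA = [-0.3000 0.1556; -0.8000 0.7111]
A−BK = [1.2000 0.2667; 1.4500 0.2111]
AᵀP(A−BK) = [1.2000 -0.4000; -0.4000 0.3556]
P' = Q + AᵀP(A−BK) = [2.4500 -1.4000; -1.4000 1.3556]
tr(P') = 3.8056


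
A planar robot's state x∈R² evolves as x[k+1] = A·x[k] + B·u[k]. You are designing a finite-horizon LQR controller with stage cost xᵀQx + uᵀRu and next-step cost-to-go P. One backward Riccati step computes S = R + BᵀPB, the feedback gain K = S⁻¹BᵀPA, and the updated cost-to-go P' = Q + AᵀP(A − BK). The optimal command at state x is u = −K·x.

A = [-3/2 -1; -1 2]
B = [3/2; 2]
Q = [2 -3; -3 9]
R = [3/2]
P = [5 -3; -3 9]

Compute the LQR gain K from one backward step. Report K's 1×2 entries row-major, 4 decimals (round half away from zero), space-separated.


BᵀP = [1.5000 13.5000]
S = R + BᵀPB = [3/2] + [29.2500] = [30.7500]
BᵀPA = [-15.7500 25.5000]
K = S⁻¹·BᵀPA = [-0.5122 0.8293]
A−BK = [-0.7317 -2.2439; 0.0244 0.3415]
AᵀP(A−BK) = [3.1829 8.5610; 8.5610 31.8537]
P' = Q + AᵀP(A−BK) = [5.1829 5.5610; 5.5610 40.8537]
tr(P') = 46.0366

-0.5122 0.8293


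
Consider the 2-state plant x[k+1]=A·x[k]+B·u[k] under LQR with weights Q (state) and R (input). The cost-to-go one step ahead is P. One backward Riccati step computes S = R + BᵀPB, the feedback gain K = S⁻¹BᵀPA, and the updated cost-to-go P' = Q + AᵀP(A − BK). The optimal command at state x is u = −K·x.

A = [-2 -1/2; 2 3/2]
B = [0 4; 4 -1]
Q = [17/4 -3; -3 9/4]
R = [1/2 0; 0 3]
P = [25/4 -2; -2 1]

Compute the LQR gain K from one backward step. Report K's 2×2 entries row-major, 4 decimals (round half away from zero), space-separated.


BᵀP = [-8.0000 4.0000; 27.0000 -9.0000]
S = R + BᵀPB = [1/2 0; 0 3] + [16.0000 -36.0000; -36.0000 117.0000] = [16.5000 -36.0000; -36.0000 120.0000]
BᵀPA = [24.0000 10.0000; -72.0000 -27.0000]
K = S⁻¹·BᵀPA = [0.4211 0.3333; -0.4737 -0.1250]
A−BK = [-0.1053 0.0000; -0.1579 0.0417]
AᵀP(A−BK) = [0.7895 0.2500; 0.2500 0.1042]
P' = Q + AᵀP(A−BK) = [5.0395 -2.7500; -2.7500 2.3542]
tr(P') = 7.3936

0.4211 0.3333 -0.4737 -0.1250


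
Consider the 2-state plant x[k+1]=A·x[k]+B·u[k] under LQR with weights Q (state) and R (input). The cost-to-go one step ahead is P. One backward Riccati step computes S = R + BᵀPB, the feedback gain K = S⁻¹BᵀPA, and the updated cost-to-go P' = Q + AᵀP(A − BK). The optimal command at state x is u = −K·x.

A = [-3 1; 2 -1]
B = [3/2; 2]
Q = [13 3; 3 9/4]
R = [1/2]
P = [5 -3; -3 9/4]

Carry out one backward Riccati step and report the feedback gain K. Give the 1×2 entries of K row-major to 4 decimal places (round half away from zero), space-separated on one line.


BᵀP = [1.5000 0.0000]
S = R + BᵀPB = [1/2] + [2.2500] = [2.7500]
BᵀPA = [-4.5000 1.5000]
K = S⁻¹·BᵀPA = [-1.6364 0.5455]
A−BK = [-0.5455 0.1818; 5.2727 -2.0909]
AᵀP(A−BK) = [82.6364 -32.0455; -32.0455 12.4318]
P' = Q + AᵀP(A−BK) = [95.6364 -29.0455; -29.0455 14.6818]
tr(P') = 110.3182

-1.6364 0.5455


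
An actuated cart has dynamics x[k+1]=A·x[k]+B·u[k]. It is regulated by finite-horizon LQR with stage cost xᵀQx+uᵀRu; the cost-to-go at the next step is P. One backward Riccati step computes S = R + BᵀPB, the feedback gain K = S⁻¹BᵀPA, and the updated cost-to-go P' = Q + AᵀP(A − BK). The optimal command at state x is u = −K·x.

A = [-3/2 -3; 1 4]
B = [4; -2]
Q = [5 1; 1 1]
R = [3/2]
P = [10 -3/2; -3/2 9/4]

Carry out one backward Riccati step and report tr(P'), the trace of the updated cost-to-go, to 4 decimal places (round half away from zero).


17.9904

BᵀP = [43.0000 -10.5000]
S = R + BᵀPB = [3/2] + [193.0000] = [194.5000]
BᵀPA = [-75.0000 -171.0000]
K = S⁻¹·BᵀPA = [-0.3856 -0.8792]
A−BK = [0.0424 0.5167; 0.2288 2.2416]
AᵀP(A−BK) = [0.3297 1.5617; 1.5617 11.6607]
P' = Q + AᵀP(A−BK) = [5.3297 2.5617; 2.5617 12.6607]
tr(P') = 17.9904


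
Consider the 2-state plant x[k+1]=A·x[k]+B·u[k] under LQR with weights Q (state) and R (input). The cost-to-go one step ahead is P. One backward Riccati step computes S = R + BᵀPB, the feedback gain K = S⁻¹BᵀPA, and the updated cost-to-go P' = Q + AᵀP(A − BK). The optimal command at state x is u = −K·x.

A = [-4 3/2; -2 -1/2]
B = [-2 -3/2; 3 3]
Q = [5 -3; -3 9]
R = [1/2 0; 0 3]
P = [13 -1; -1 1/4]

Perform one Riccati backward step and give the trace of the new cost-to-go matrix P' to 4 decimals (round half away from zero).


24.7081

BᵀP = [-29.0000 2.7500; -22.5000 2.2500]
S = R + BᵀPB = [1/2 0; 0 3] + [66.2500 51.7500; 51.7500 40.5000] = [66.7500 51.7500; 51.7500 43.5000]
BᵀPA = [110.5000 -44.8750; 85.5000 -34.8750]
K = S⁻¹·BᵀPA = [1.6941 -0.6530; -0.0499 -0.0249]
A−BK = [-0.6866 0.1567; -6.9327 1.5337]
AᵀP(A−BK) = [10.0665 -2.4667; -2.4667 0.6416]
P' = Q + AᵀP(A−BK) = [15.0665 -5.4667; -5.4667 9.6416]
tr(P') = 24.7081


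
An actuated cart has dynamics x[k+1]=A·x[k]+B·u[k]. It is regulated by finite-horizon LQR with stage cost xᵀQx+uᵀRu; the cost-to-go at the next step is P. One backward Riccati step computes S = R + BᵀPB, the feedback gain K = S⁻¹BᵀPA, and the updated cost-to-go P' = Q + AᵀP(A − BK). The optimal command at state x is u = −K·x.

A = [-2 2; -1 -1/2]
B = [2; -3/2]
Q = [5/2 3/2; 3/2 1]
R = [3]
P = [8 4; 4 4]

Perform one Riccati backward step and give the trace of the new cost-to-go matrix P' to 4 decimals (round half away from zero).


BᵀP = [10.0000 2.0000]
S = R + BᵀPB = [3] + [17.0000] = [20.0000]
BᵀPA = [-22.0000 19.0000]
K = S⁻¹·BᵀPA = [-1.1000 0.9500]
A−BK = [0.2000 0.1000; -2.6500 0.9250]
AᵀP(A−BK) = [27.8000 -13.1000; -13.1000 6.9500]
P' = Q + AᵀP(A−BK) = [30.3000 -11.6000; -11.6000 7.9500]
tr(P') = 38.2500

38.2500


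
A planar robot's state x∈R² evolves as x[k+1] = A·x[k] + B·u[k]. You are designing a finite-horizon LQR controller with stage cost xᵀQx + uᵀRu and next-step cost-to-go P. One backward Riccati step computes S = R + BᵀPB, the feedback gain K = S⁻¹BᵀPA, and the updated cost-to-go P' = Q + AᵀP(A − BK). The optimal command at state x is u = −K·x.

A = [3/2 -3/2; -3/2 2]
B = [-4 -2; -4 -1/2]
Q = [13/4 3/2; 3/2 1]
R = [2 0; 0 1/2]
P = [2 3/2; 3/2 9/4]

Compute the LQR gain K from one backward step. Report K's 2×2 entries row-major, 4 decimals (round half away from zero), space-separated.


BᵀP = [-14.0000 -15.0000; -4.7500 -4.1250]
S = R + BᵀPB = [2 0; 0 1/2] + [116.0000 35.5000; 35.5000 11.5625] = [118.0000 35.5000; 35.5000 12.0625]
BᵀPA = [1.5000 -9.0000; -0.9375 -1.1250]
K = S⁻¹·BᵀPA = [0.3149 -0.4207; -1.0046 1.1448]
A−BK = [0.7506 -0.8931; -0.7425 0.8897]
AᵀP(A−BK) = [1.3983 -1.6707; -1.6707 2.0017]
P' = Q + AᵀP(A−BK) = [4.6483 -0.1707; -0.1707 3.0017]
tr(P') = 7.6500

0.3149 -0.4207 -1.0046 1.1448


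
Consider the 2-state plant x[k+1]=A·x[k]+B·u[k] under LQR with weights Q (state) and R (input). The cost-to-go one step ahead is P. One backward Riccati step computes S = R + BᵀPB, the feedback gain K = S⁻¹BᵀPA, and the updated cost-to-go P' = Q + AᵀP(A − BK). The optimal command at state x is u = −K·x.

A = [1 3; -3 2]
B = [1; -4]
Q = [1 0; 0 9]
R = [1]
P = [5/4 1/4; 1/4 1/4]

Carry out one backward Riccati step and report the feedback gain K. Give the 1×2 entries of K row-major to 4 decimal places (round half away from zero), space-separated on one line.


BᵀP = [0.2500 -0.7500]
S = R + BᵀPB = [1] + [3.2500] = [4.2500]
BᵀPA = [2.5000 -0.7500]
K = S⁻¹·BᵀPA = [0.5882 -0.1765]
A−BK = [0.4118 3.1765; -0.6471 1.2941]
AᵀP(A−BK) = [0.5294 0.9412; 0.9412 15.1176]
P' = Q + AᵀP(A−BK) = [1.5294 0.9412; 0.9412 24.1176]
tr(P') = 25.6471

0.5882 -0.1765


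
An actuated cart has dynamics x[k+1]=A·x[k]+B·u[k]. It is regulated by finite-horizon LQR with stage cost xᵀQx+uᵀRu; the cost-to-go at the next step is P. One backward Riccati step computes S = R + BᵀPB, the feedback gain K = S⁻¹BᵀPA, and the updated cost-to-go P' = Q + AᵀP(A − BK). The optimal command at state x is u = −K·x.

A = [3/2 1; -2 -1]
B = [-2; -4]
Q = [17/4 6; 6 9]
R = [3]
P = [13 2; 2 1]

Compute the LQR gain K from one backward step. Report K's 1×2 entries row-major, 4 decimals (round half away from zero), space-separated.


BᵀP = [-34.0000 -8.0000]
S = R + BᵀPB = [3] + [100.0000] = [103.0000]
BᵀPA = [-35.0000 -26.0000]
K = S⁻¹·BᵀPA = [-0.3398 -0.2524]
A−BK = [0.8204 0.4951; -3.3592 -2.0097]
AᵀP(A−BK) = [9.3568 5.6650; 5.6650 3.4369]
P' = Q + AᵀP(A−BK) = [13.6068 11.6650; 11.6650 12.4369]
tr(P') = 26.0437

-0.3398 -0.2524


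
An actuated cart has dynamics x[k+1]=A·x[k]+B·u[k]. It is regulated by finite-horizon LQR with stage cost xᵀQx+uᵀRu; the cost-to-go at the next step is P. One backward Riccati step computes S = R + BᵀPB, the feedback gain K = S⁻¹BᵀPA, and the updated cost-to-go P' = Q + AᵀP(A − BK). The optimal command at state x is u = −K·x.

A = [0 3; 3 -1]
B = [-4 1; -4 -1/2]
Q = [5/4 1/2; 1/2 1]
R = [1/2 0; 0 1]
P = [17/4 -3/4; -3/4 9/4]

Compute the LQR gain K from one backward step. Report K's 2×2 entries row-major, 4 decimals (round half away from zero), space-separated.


BᵀP = [-14.0000 -6.0000; 4.6250 -1.8750]
S = R + BᵀPB = [1/2 0; 0 1] + [80.0000 -11.0000; -11.0000 5.5625] = [80.5000 -11.0000; -11.0000 6.5625]
BᵀPA = [-18.0000 -36.0000; -5.6250 15.7500]
K = S⁻¹·BᵀPA = [-0.4420 -0.1547; -1.5979 2.1407]
A−BK = [-0.1699 0.2405; 0.4332 -0.5484]
AᵀP(A−BK) = [3.3064 -4.2428; -4.2428 5.7150]
P' = Q + AᵀP(A−BK) = [4.5564 -3.7428; -3.7428 6.7150]
tr(P') = 11.2714

-0.4420 -0.1547 -1.5979 2.1407


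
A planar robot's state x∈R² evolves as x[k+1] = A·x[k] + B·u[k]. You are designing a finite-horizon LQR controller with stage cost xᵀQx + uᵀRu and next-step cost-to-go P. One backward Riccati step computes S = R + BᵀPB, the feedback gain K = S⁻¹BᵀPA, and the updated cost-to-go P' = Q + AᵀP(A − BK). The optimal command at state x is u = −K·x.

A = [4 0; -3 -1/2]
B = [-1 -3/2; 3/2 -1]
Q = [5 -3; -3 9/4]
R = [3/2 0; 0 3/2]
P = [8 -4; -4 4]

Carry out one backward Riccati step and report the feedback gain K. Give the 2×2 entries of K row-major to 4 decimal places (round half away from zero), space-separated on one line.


-2.4853 -0.2024 -0.9271 0.1066

BᵀP = [-14.0000 10.0000; -8.0000 2.0000]
S = R + BᵀPB = [3/2 0; 0 3/2] + [29.0000 11.0000; 11.0000 10.0000] = [30.5000 11.0000; 11.0000 11.5000]
BᵀPA = [-86.0000 -5.0000; -38.0000 -1.0000]
K = S⁻¹·BᵀPA = [-2.4853 -0.2024; -0.9271 0.1066]
A−BK = [0.1240 -0.0424; -0.1991 -0.0898]
AᵀP(A−BK) = [11.0337 0.6464; 0.6464 0.0947]
P' = Q + AᵀP(A−BK) = [16.0337 -2.3536; -2.3536 2.3447]
tr(P') = 18.3784


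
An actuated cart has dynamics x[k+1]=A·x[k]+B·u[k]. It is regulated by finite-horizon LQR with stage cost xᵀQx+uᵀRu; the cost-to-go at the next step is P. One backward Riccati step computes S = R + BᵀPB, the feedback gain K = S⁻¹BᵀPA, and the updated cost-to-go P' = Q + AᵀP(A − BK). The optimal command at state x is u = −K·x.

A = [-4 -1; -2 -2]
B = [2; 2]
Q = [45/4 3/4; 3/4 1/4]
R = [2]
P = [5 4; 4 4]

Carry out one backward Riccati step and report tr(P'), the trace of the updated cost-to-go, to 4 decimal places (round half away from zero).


BᵀP = [18.0000 16.0000]
S = R + BᵀPB = [2] + [68.0000] = [70.0000]
BᵀPA = [-104.0000 -50.0000]
K = S⁻¹·BᵀPA = [-1.4857 -0.7143]
A−BK = [-1.0286 0.4286; 0.9714 -0.5714]
AᵀP(A−BK) = [5.4857 1.7143; 1.7143 1.2857]
P' = Q + AᵀP(A−BK) = [16.7357 2.4643; 2.4643 1.5357]
tr(P') = 18.2714

18.2714


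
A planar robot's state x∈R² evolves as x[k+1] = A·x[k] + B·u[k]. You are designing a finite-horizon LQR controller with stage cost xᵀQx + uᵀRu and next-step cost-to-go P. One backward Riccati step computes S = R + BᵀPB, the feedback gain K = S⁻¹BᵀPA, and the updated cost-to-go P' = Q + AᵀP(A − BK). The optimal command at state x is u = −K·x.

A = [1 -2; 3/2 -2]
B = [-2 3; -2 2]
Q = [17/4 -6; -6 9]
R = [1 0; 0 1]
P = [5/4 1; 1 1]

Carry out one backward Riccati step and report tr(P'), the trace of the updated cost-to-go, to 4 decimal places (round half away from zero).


BᵀP = [-4.5000 -4.0000; 5.7500 5.0000]
S = R + BᵀPB = [1 0; 0 1] + [17.0000 -21.5000; -21.5000 27.2500] = [18.0000 -21.5000; -21.5000 28.2500]
BᵀPA = [-10.5000 17.0000; 13.2500 -21.5000]
K = S⁻¹·BᵀPA = [-0.2541 0.3892; 0.2757 -0.4649]
A−BK = [-0.3351 0.1730; 0.4405 -0.2919]
AᵀP(A−BK) = [0.1797 -0.2541; -0.2541 0.3892]
P' = Q + AᵀP(A−BK) = [4.4297 -6.2541; -6.2541 9.3892]
tr(P') = 13.8189

13.8189


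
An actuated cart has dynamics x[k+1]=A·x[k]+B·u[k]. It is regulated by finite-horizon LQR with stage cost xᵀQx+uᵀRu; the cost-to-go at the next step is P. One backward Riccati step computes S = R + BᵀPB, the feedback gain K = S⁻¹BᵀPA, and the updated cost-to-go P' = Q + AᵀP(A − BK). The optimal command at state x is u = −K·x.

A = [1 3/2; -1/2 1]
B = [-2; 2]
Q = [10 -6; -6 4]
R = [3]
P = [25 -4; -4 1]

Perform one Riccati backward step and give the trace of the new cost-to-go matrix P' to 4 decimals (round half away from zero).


17.2914

BᵀP = [-58.0000 10.0000]
S = R + BᵀPB = [3] + [136.0000] = [139.0000]
BᵀPA = [-63.0000 -77.0000]
K = S⁻¹·BᵀPA = [-0.4532 -0.5540]
A−BK = [0.0935 0.3921; 0.4065 2.1079]
AᵀP(A−BK) = [0.6960 1.1007; 1.1007 2.5953]
P' = Q + AᵀP(A−BK) = [10.6960 -4.8993; -4.8993 6.5953]
tr(P') = 17.2914


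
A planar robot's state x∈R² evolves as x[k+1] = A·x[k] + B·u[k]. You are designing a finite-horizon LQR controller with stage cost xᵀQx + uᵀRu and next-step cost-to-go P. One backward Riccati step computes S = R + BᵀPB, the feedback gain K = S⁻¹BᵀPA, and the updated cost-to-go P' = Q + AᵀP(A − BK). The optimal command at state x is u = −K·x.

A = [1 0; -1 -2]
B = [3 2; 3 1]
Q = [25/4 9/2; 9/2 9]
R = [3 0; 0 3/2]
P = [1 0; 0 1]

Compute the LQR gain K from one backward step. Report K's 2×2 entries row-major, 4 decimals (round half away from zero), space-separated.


-0.1622 -0.3784 0.3784 0.2162

BᵀP = [3.0000 3.0000; 2.0000 1.0000]
S = R + BᵀPB = [3 0; 0 3/2] + [18.0000 9.0000; 9.0000 5.0000] = [21.0000 9.0000; 9.0000 6.5000]
BᵀPA = [0.0000 -6.0000; 1.0000 -2.0000]
K = S⁻¹·BᵀPA = [-0.1622 -0.3784; 0.3784 0.2162]
A−BK = [0.7297 0.7027; -0.8919 -1.0811]
AᵀP(A−BK) = [1.6216 1.7838; 1.7838 2.1622]
P' = Q + AᵀP(A−BK) = [7.8716 6.2838; 6.2838 11.1622]
tr(P') = 19.0338


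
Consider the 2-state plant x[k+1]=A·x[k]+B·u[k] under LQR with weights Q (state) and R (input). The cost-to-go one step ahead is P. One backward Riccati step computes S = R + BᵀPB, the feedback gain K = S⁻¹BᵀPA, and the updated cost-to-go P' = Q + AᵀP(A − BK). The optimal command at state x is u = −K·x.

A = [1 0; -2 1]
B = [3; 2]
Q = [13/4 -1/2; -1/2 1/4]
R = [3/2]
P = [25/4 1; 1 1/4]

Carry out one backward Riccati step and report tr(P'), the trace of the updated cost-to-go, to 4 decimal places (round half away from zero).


4.1546

BᵀP = [20.7500 3.5000]
S = R + BᵀPB = [3/2] + [69.2500] = [70.7500]
BᵀPA = [13.7500 3.5000]
K = S⁻¹·BᵀPA = [0.1943 0.0495]
A−BK = [0.4170 -0.1484; -2.3887 0.9011]
AᵀP(A−BK) = [0.5777 -0.1802; -0.1802 0.0769]
P' = Q + AᵀP(A−BK) = [3.8277 -0.6802; -0.6802 0.3269]
tr(P') = 4.1546


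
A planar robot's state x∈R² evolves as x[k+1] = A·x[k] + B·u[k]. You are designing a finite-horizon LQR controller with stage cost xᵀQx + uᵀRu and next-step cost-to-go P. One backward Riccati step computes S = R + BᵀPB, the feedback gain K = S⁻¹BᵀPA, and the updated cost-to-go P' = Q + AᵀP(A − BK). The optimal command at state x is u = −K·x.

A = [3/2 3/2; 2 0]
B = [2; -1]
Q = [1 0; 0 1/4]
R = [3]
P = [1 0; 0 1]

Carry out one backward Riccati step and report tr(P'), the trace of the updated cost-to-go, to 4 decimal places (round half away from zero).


8.5000

BᵀP = [2.0000 -1.0000]
S = R + BᵀPB = [3] + [5.0000] = [8.0000]
BᵀPA = [1.0000 3.0000]
K = S⁻¹·BᵀPA = [0.1250 0.3750]
A−BK = [1.2500 0.7500; 2.1250 0.3750]
AᵀP(A−BK) = [6.1250 1.8750; 1.8750 1.1250]
P' = Q + AᵀP(A−BK) = [7.1250 1.8750; 1.8750 1.3750]
tr(P') = 8.5000


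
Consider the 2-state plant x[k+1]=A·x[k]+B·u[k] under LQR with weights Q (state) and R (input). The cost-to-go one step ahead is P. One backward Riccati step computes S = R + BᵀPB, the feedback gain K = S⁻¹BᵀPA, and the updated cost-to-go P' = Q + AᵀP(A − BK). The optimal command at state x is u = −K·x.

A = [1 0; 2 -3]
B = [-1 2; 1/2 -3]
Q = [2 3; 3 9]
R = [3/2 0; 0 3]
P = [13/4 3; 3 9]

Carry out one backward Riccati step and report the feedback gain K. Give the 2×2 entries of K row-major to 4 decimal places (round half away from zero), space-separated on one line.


-1.5542 1.2750 -0.9333 1.2000

BᵀP = [-1.7500 1.5000; -2.5000 -21.0000]
S = R + BᵀPB = [3/2 0; 0 3] + [2.5000 -8.0000; -8.0000 58.0000] = [4.0000 -8.0000; -8.0000 61.0000]
BᵀPA = [1.2500 -4.5000; -44.5000 63.0000]
K = S⁻¹·BᵀPA = [-1.5542 1.2750; -0.9333 1.2000]
A−BK = [1.3125 -1.1250; -0.0229 -0.0375]
AᵀP(A−BK) = [11.6594 -11.1938; -11.1938 11.1375]
P' = Q + AᵀP(A−BK) = [13.6594 -8.1938; -8.1938 20.1375]
tr(P') = 33.7969


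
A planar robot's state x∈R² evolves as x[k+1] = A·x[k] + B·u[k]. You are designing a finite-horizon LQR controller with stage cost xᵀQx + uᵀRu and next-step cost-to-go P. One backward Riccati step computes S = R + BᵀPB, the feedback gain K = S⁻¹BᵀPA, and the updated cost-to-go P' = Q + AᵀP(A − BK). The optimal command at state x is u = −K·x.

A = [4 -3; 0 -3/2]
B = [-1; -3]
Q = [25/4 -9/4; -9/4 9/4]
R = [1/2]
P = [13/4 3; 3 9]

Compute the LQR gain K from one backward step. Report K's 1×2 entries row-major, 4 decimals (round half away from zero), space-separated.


BᵀP = [-12.2500 -30.0000]
S = R + BᵀPB = [1/2] + [102.2500] = [102.7500]
BᵀPA = [-49.0000 81.7500]
K = S⁻¹·BᵀPA = [-0.4769 0.7956]
A−BK = [3.5231 -2.2044; -1.4307 0.8869]
AᵀP(A−BK) = [28.6326 -18.0146; -18.0146 11.4580]
P' = Q + AᵀP(A−BK) = [34.8826 -20.2646; -20.2646 13.7080]
tr(P') = 48.5906

-0.4769 0.7956


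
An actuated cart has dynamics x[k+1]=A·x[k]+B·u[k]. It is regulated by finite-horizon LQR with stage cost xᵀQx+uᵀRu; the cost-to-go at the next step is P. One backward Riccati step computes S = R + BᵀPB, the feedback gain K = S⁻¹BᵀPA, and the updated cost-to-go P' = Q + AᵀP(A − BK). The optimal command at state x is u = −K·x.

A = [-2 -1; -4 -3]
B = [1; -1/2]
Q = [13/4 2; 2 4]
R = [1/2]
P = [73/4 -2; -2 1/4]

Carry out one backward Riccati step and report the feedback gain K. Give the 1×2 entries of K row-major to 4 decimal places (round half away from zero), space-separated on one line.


-1.4414 -0.6186

BᵀP = [19.2500 -2.1250]
S = R + BᵀPB = [1/2] + [20.3125] = [20.8125]
BᵀPA = [-30.0000 -12.8750]
K = S⁻¹·BᵀPA = [-1.4414 -0.6186]
A−BK = [-0.5586 -0.3814; -4.7207 -3.3093]
AᵀP(A−BK) = [1.7568 0.9414; 0.9414 0.5353]
P' = Q + AᵀP(A−BK) = [5.0068 2.9414; 2.9414 4.5353]
tr(P') = 9.5420


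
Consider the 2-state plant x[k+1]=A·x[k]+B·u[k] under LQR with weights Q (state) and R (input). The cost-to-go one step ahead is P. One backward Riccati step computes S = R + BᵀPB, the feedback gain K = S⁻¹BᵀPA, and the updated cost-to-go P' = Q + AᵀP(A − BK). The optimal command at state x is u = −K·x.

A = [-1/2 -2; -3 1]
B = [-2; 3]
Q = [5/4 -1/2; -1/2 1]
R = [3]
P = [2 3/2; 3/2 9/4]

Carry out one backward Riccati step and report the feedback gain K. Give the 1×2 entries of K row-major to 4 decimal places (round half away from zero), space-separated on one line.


BᵀP = [0.5000 3.7500]
S = R + BᵀPB = [3] + [10.2500] = [13.2500]
BᵀPA = [-11.5000 2.7500]
K = S⁻¹·BᵀPA = [-0.8679 0.2075]
A−BK = [-2.2358 -1.5849; -0.3962 0.3774]
AᵀP(A−BK) = [15.2689 5.8868; 5.8868 3.6792]
P' = Q + AᵀP(A−BK) = [16.5189 5.3868; 5.3868 4.6792]
tr(P') = 21.1981

-0.8679 0.2075


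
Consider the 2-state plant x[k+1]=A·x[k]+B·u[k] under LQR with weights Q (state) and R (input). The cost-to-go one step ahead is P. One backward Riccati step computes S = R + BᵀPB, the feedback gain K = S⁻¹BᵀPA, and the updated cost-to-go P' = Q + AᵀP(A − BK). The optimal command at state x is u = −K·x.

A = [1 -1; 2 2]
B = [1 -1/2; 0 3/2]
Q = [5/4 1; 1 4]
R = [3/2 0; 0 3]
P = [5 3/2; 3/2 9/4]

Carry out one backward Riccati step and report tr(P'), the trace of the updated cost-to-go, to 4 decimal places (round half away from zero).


14.6242

BᵀP = [5.0000 1.5000; -0.2500 2.6250]
S = R + BᵀPB = [3/2 0; 0 3] + [5.0000 -0.2500; -0.2500 4.0625] = [6.5000 -0.2500; -0.2500 7.0625]
BᵀPA = [8.0000 -2.0000; 5.0000 5.5000]
K = S⁻¹·BᵀPA = [1.2597 -0.2781; 0.7526 0.7689]
A−BK = [0.1166 -0.3374; 0.8712 0.8466]
AᵀP(A−BK) = [6.1595 2.3804; 2.3804 3.2147]
P' = Q + AᵀP(A−BK) = [7.4095 3.3804; 3.3804 7.2147]
tr(P') = 14.6242


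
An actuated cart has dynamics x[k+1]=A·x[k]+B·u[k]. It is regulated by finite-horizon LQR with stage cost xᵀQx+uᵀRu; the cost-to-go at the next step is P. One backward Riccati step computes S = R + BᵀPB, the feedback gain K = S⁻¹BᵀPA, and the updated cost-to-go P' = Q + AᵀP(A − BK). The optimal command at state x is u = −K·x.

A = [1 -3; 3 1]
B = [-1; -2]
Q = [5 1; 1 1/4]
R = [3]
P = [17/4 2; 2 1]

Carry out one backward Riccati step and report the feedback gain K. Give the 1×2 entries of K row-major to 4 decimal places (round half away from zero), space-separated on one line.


BᵀP = [-8.2500 -4.0000]
S = R + BᵀPB = [3] + [16.2500] = [19.2500]
BᵀPA = [-20.2500 20.7500]
K = S⁻¹·BᵀPA = [-1.0519 1.0779]
A−BK = [-0.0519 -1.9221; 0.8961 3.1558]
AᵀP(A−BK) = [3.9481 -3.9221; -3.9221 4.8831]
P' = Q + AᵀP(A−BK) = [8.9481 -2.9221; -2.9221 5.1331]
tr(P') = 14.0812

-1.0519 1.0779


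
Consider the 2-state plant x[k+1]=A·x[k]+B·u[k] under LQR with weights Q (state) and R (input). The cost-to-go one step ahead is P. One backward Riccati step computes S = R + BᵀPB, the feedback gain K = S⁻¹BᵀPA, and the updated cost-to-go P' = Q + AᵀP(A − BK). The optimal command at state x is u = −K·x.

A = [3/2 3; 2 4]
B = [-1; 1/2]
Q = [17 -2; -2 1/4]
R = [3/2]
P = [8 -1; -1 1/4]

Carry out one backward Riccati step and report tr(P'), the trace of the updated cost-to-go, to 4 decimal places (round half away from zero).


BᵀP = [-8.5000 1.1250]
S = R + BᵀPB = [3/2] + [9.0625] = [10.5625]
BᵀPA = [-10.5000 -21.0000]
K = S⁻¹·BᵀPA = [-0.9941 -1.9882]
A−BK = [0.5059 1.0118; 2.4970 4.9941]
AᵀP(A−BK) = [2.5621 5.1243; 5.1243 10.2485]
P' = Q + AᵀP(A−BK) = [19.5621 3.1243; 3.1243 10.4985]
tr(P') = 30.0607

30.0607
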